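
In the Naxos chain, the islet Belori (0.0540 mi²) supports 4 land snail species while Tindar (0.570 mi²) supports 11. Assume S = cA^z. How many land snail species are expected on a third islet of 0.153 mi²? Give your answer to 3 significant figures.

z = ln(11/4) / ln(0.57/0.054) = 1.0116 / 2.3567 = 0.4293
c = 4 / 0.054^0.4293 = 4 / 0.2857 = 14
S₃ = 14 × 0.153^0.4293 = 14 × 0.4467 ≈ 6.255

6.25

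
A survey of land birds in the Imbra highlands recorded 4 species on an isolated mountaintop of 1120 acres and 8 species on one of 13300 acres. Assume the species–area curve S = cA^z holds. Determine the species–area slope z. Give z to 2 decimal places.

0.28

Taking logs: ln S = ln c + z ln A, so z = (ln S₂ − ln S₁)/(ln A₂ − ln A₁).
z = ln(8/4) / ln(13300/1120) = ln(2) / ln(11.88) = 0.6931 / 2.4744 = 0.2801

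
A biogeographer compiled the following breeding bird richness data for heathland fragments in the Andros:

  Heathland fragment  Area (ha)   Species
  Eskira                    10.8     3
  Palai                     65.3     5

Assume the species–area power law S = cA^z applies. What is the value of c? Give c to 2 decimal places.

z = ln(S₂/S₁) / ln(A₂/A₁) = ln(5/3) / ln(65.3/10.8) = 0.5108 / 1.7994 = 0.2839
c = S₁ / A₁^z = 3 / 10.8^0.2839 = 3 / 1.965 = 1.527

1.53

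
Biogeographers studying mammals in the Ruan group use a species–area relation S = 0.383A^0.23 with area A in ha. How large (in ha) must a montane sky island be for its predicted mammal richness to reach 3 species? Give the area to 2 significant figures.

7700 ha

3 = 0.383 × A^0.23  ⇒  A^0.23 = 3/0.383 = 7.833
ln A = ln(7.833) / 0.23 = 2.0583 / 0.23 = 8.9493
A = e^8.9493 ≈ 7702 ha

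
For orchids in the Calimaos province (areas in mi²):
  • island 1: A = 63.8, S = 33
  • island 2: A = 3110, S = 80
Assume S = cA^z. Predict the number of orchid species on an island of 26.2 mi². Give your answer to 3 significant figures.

z = ln(80/33) / ln(3110/63.8) = 0.8855 / 3.8866 = 0.2278
c = 33 / 63.8^0.2278 = 33 / 2.578 = 12.8
S₃ = 12.8 × 26.2^0.2278 = 12.8 × 2.104 ≈ 26.94

26.9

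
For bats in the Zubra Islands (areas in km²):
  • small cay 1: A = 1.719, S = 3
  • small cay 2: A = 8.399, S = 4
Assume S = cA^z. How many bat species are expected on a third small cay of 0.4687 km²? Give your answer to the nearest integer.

z = ln(4/3) / ln(8.399/1.719) = 0.2877 / 1.5864 = 0.1813
c = 3 / 1.719^0.1813 = 3 / 1.103 = 2.719
S₃ = 2.719 × 0.4687^0.1813 = 2.719 × 0.8716 ≈ 2.37

2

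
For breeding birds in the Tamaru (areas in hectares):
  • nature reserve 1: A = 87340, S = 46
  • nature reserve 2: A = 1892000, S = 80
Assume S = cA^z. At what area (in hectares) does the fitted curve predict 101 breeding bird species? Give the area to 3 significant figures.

z = ln(80/46) / ln(1892000/87340) = 0.5534 / 3.0756 = 0.1799
c = 46 / 87340^0.1799 = 46 / 7.746 = 5.939
A = (101/5.939)^(1/0.1799) ⇒ ln A = ln(17.01)/0.1799 = 15.7486
A = e^15.7486 ≈ 6910997 hectares

6910000 hectares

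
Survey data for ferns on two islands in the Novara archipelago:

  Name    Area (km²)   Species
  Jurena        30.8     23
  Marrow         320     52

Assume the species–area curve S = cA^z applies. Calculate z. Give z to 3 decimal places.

Taking logs: ln S = ln c + z ln A, so z = (ln S₂ − ln S₁)/(ln A₂ − ln A₁).
z = ln(52/23) / ln(320/30.8) = ln(2.261) / ln(10.39) = 0.8157 / 2.3408 = 0.3485

0.348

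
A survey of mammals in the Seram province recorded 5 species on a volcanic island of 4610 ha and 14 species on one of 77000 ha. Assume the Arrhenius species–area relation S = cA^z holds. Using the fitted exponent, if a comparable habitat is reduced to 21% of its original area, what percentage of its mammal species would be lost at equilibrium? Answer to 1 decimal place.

43.5%

z = ln(14/5) / ln(77000/4610) = 1.0296 / 2.8156 = 0.3657
S_new/S_old = (A_new/A_old)^z = 0.21^0.3657 = exp(0.3657 × -1.5606) = 0.5651
Fraction lost = 1 − 0.5651 = 0.4349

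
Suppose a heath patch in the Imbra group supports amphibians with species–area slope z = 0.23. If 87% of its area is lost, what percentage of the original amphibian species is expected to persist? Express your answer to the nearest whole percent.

63%

S_new/S_old = (A_new/A_old)^z = 0.13^0.23
= exp(0.23 × ln 0.13) = exp(0.23 × -2.0402) = exp(-0.4693) ≈ 0.6255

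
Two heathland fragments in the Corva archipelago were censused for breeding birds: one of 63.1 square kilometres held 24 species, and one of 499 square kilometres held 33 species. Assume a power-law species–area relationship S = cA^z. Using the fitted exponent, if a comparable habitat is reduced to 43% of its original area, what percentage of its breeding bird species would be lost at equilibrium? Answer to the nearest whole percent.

12%

z = ln(33/24) / ln(499/63.1) = 0.3185 / 2.0679 = 0.1540
S_new/S_old = (A_new/A_old)^z = 0.43^0.1540 = exp(0.1540 × -0.8440) = 0.8781
Fraction lost = 1 − 0.8781 = 0.1219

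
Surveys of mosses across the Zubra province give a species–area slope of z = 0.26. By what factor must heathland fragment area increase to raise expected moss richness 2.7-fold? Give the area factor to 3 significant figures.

(A₂/A₁)^0.26 = 2.7, so A₂/A₁ = 2.7^(1/0.26) = 2.7^3.846
ln(A₂/A₁) = ln 2.7 / 0.26 = 0.9933 / 0.26 = 3.8202
A₂/A₁ = e^3.8202 ≈ 45.61

45.6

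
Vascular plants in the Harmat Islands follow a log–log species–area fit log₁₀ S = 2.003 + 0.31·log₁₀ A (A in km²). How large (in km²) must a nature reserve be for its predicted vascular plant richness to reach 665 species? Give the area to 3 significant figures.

665 = 100.7 × A^0.31  ⇒  A^0.31 = 665/100.7 = 6.604
ln A = ln(6.604) / 0.31 = 1.8877 / 0.31 = 6.0894
A = e^6.0894 ≈ 441.1 km²

441 km²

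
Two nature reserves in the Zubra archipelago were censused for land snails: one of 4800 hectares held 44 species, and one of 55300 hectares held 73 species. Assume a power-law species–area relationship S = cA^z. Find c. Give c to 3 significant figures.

z = ln(S₂/S₁) / ln(A₂/A₁) = ln(73/44) / ln(55300/4800) = 0.5063 / 2.4442 = 0.2071
c = S₁ / A₁^z = 44 / 4800^0.2071 = 44 / 5.788 = 7.602

7.60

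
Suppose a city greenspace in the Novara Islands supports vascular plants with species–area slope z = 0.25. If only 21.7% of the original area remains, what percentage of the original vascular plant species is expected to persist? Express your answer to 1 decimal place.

68.3%

S_new/S_old = (A_new/A_old)^z = 0.217^0.25
= exp(0.25 × ln 0.217) = exp(0.25 × -1.5279) = exp(-0.3820) ≈ 0.6825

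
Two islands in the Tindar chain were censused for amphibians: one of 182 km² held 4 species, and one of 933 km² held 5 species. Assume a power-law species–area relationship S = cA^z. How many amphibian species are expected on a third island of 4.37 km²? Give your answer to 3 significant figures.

z = ln(5/4) / ln(933/182) = 0.2231 / 1.6344 = 0.1365
c = 4 / 182^0.1365 = 4 / 2.035 = 1.966
S₃ = 1.966 × 4.37^0.1365 = 1.966 × 1.223 ≈ 2.404

2.40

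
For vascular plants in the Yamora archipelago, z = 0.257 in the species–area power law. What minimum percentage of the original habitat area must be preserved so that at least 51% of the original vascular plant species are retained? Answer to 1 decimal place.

7.3%

Need (A_new/A_old)^0.257 = 0.51, so A_new/A_old = 0.51^(1/0.257) = 0.51^3.891
ln(A_new/A_old) = ln 0.51 / 0.257 = -0.6733 / 0.257 = -2.6200
A_new/A_old = e^-2.6200 ≈ 0.0728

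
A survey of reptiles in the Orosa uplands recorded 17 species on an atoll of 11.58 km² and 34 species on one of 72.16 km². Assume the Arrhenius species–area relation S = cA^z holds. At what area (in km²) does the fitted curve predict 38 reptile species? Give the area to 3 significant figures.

96.8 km²

z = ln(34/17) / ln(72.16/11.58) = 0.6931 / 1.8296 = 0.3789
c = 17 / 11.58^0.3789 = 17 / 2.529 = 6.721
A = (38/6.721)^(1/0.3789) ⇒ ln A = ln(5.654)/0.3789 = 4.5725
A = e^4.5725 ≈ 96.78 km²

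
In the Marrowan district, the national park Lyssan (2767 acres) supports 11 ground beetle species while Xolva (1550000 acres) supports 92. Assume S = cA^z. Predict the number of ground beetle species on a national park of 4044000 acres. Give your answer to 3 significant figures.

z = ln(92/11) / ln(1550000/2767) = 2.1239 / 6.3282 = 0.3356
c = 11 / 2767^0.3356 = 11 / 14.3 = 0.7695
S₃ = 0.7695 × 4044000^0.3356 = 0.7695 × 165 ≈ 126.9

127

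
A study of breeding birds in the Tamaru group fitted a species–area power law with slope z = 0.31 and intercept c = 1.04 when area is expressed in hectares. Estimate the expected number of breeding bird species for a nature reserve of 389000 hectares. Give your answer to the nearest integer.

S = 1.04 × 389000^0.31
ln S = ln 1.04 + 0.31 × ln 389000 = 0.0392 + 0.31 × 12.8713 = 4.0293
S = e^4.0293 ≈ 56.22

56 species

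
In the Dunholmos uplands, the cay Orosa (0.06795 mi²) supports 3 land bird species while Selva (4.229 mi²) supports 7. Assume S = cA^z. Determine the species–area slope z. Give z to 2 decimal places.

0.21

Taking logs: ln S = ln c + z ln A, so z = (ln S₂ − ln S₁)/(ln A₂ − ln A₁).
z = ln(7/3) / ln(4.229/0.06795) = ln(2.333) / ln(62.24) = 0.8473 / 4.1309 = 0.2051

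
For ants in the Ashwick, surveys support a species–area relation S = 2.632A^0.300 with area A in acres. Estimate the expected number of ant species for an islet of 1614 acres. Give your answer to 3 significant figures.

24.1

S = 2.632 × 1614^0.3
ln S = ln 2.632 + 0.3 × ln 1614 = 0.9677 + 0.3 × 7.3865 = 3.1837
S = e^3.1837 ≈ 24.14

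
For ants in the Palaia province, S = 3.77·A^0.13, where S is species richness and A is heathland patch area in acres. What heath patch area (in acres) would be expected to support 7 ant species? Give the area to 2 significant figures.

7 = 3.77 × A^0.13  ⇒  A^0.13 = 7/3.77 = 1.857
ln A = ln(1.857) / 0.13 = 0.6188 / 0.13 = 4.7603
A = e^4.7603 ≈ 116.8 acres

120 acres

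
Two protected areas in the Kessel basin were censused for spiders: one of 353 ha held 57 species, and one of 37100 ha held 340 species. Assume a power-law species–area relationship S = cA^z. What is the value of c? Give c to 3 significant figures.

6.00

z = ln(S₂/S₁) / ln(A₂/A₁) = ln(340/57) / ln(37100/353) = 1.7859 / 4.6549 = 0.3837
c = S₁ / A₁^z = 57 / 353^0.3837 = 57 / 9.495 = 6.003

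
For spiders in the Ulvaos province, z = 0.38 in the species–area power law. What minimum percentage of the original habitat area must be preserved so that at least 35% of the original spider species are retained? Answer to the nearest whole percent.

Need (A_new/A_old)^0.38 = 0.35, so A_new/A_old = 0.35^(1/0.38) = 0.35^2.632
ln(A_new/A_old) = ln 0.35 / 0.38 = -1.0498 / 0.38 = -2.7627
A_new/A_old = e^-2.7627 ≈ 0.06312

6%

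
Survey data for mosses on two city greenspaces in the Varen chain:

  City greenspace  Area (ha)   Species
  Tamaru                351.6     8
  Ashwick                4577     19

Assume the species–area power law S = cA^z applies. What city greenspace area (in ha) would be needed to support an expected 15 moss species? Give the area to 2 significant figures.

z = ln(19/8) / ln(4577/351.6) = 0.8650 / 2.5663 = 0.3371
c = 8 / 351.6^0.3371 = 8 / 7.214 = 1.109
A = (15/1.109)^(1/0.3371) ⇒ ln A = ln(13.53)/0.3371 = 7.7275
A = e^7.7275 ≈ 2270 ha

2300 ha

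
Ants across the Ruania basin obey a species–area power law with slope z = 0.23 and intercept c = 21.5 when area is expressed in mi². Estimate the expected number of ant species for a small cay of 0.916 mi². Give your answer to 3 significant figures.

S = 21.5 × 0.916^0.23 = 21.5 × 0.98 ≈ 21.07

21.1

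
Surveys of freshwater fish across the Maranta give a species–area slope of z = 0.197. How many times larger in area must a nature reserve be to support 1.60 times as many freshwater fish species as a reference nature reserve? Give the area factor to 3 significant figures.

10.9

(A₂/A₁)^0.197 = 1.6, so A₂/A₁ = 1.6^(1/0.197) = 1.6^5.076
ln(A₂/A₁) = ln 1.6 / 0.197 = 0.4700 / 0.197 = 2.3858
A₂/A₁ = e^2.3858 ≈ 10.87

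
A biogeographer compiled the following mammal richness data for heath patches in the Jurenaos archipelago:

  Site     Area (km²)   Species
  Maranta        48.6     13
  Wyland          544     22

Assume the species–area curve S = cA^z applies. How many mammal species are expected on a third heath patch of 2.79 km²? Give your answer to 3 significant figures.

z = ln(22/13) / ln(544/48.6) = 0.5261 / 2.4153 = 0.2178
c = 13 / 48.6^0.2178 = 13 / 2.33 = 5.579
S₃ = 5.579 × 2.79^0.2178 = 5.579 × 1.25 ≈ 6.976

6.98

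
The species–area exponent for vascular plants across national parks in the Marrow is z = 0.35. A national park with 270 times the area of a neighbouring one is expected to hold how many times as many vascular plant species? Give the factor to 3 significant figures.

7.10

S₂/S₁ = (A₂/A₁)^z = 270^0.35
ln(S₂/S₁) = 0.35 × ln 270 = 0.35 × 5.5984 = 1.9594
S₂/S₁ = e^1.9594 ≈ 7.095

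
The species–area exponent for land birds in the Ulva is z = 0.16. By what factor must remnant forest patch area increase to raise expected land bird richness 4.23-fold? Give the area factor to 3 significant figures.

(A₂/A₁)^0.16 = 4.23, so A₂/A₁ = 4.23^(1/0.16) = 4.23^6.25
ln(A₂/A₁) = ln 4.23 / 0.16 = 1.4422 / 0.16 = 9.0138
A₂/A₁ = e^9.0138 ≈ 8215

8220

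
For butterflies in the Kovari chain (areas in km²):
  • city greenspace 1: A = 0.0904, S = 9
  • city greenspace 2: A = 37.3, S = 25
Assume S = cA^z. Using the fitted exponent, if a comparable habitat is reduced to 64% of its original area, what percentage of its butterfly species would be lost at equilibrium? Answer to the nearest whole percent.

7%

z = ln(25/9) / ln(37.3/0.0904) = 1.0217 / 6.0225 = 0.1696
S_new/S_old = (A_new/A_old)^z = 0.64^0.1696 = exp(0.1696 × -0.4463) = 0.9271
Fraction lost = 1 − 0.9271 = 0.07291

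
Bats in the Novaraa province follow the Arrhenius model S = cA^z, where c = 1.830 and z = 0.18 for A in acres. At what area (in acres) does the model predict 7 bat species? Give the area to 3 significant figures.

7 = 1.83 × A^0.18  ⇒  A^0.18 = 7/1.83 = 3.825
ln A = ln(3.825) / 0.18 = 1.3416 / 0.18 = 7.4533
A = e^7.4533 ≈ 1726 acres

1730 acres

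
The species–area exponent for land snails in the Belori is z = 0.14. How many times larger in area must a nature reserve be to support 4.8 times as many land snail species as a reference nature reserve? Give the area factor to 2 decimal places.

73452.88

(A₂/A₁)^0.14 = 4.8, so A₂/A₁ = 4.8^(1/0.14) = 4.8^7.143
ln(A₂/A₁) = ln 4.8 / 0.14 = 1.5686 / 0.14 = 11.2044
A₂/A₁ = e^11.2044 ≈ 73453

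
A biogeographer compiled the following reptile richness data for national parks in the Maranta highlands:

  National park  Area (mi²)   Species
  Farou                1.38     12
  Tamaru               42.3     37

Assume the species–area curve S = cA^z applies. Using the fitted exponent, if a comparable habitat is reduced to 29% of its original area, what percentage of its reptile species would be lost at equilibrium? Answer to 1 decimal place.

z = ln(37/12) / ln(42.3/1.38) = 1.1260 / 3.4227 = 0.3290
S_new/S_old = (A_new/A_old)^z = 0.29^0.3290 = exp(0.3290 × -1.2379) = 0.6655
Fraction lost = 1 − 0.6655 = 0.3345

33.5%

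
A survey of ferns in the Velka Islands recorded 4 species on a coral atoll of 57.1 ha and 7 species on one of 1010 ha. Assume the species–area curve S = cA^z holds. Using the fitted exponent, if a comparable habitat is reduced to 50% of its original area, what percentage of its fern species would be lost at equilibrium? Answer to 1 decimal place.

z = ln(7/4) / ln(1010/57.1) = 0.5596 / 2.8729 = 0.1948
S_new/S_old = (A_new/A_old)^z = 0.5^0.1948 = exp(0.1948 × -0.6931) = 0.8737
Fraction lost = 1 − 0.8737 = 0.1263

12.6%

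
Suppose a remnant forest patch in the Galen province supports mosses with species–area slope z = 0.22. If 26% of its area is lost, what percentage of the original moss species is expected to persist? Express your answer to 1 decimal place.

S_new/S_old = (A_new/A_old)^z = 0.74^0.22
= exp(0.22 × ln 0.74) = exp(0.22 × -0.3011) = exp(-0.0662) ≈ 0.9359

93.6%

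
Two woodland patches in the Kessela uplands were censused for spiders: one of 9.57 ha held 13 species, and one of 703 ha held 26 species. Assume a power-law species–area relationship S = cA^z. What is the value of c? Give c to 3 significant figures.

z = ln(S₂/S₁) / ln(A₂/A₁) = ln(26/13) / ln(703/9.57) = 0.6931 / 4.2967 = 0.1613
c = S₁ / A₁^z = 13 / 9.57^0.1613 = 13 / 1.44 = 9.03

9.03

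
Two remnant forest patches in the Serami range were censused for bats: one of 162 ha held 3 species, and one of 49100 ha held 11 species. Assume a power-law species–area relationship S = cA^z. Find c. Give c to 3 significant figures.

0.943

z = ln(S₂/S₁) / ln(A₂/A₁) = ln(11/3) / ln(49100/162) = 1.2993 / 5.7140 = 0.2274
c = S₁ / A₁^z = 3 / 162^0.2274 = 3 / 3.18 = 0.9434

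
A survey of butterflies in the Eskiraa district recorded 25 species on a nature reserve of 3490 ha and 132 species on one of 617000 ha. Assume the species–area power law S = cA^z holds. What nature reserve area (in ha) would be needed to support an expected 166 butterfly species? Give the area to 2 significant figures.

z = ln(132/25) / ln(617000/3490) = 1.6639 / 5.1750 = 0.3215
c = 25 / 3490^0.3215 = 25 / 13.78 = 1.815
A = (166/1.815)^(1/0.3215) ⇒ ln A = ln(91.48)/0.3215 = 14.0454
A = e^14.0454 ≈ 1258478 ha

1300000 ha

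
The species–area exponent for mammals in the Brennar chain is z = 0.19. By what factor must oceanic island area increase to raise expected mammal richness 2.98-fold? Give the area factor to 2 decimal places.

(A₂/A₁)^0.19 = 2.98, so A₂/A₁ = 2.98^(1/0.19) = 2.98^5.263
ln(A₂/A₁) = ln 2.98 / 0.19 = 1.0919 / 0.19 = 5.7470
A₂/A₁ = e^5.7470 ≈ 313.2

313.24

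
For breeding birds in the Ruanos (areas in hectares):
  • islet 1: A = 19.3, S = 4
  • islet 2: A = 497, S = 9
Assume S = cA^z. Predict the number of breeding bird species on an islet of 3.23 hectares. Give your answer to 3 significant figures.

z = ln(9/4) / ln(497/19.3) = 0.8109 / 3.2485 = 0.2496
c = 4 / 19.3^0.2496 = 4 / 2.094 = 1.91
S₃ = 1.91 × 3.23^0.2496 = 1.91 × 1.34 ≈ 2.56

2.56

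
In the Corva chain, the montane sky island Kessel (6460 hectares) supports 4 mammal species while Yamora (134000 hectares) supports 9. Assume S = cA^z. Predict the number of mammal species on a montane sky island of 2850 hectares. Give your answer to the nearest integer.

z = ln(9/4) / ln(134000/6460) = 0.8109 / 3.0322 = 0.2674
c = 4 / 6460^0.2674 = 4 / 10.45 = 0.3829
S₃ = 0.3829 × 2850^0.2674 = 0.3829 × 8.394 ≈ 3.214

3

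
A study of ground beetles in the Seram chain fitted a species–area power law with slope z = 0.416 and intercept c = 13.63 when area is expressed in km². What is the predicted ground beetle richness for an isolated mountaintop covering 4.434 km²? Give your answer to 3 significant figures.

25.3

S = 13.63 × 4.434^0.416 = 13.63 × 1.858 ≈ 25.33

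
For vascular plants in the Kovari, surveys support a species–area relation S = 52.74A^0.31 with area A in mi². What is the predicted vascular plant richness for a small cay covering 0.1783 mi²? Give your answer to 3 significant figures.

30.9

S = 52.74 × 0.1783^0.31
ln S = ln 52.74 + 0.31 × ln 0.1783 = 3.9654 + 0.31 × -1.7243 = 3.4308
S = e^3.4308 ≈ 30.9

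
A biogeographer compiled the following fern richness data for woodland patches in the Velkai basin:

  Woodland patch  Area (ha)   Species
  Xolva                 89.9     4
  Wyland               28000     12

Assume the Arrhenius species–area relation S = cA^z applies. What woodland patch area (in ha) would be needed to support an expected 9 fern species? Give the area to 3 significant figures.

z = ln(12/4) / ln(28000/89.9) = 1.0986 / 5.7413 = 0.1914
c = 4 / 89.9^0.1914 = 4 / 2.365 = 1.691
A = (9/1.691)^(1/0.1914) ⇒ ln A = ln(5.322)/0.1914 = 8.7366
A = e^8.7366 ≈ 6226 ha

6230 ha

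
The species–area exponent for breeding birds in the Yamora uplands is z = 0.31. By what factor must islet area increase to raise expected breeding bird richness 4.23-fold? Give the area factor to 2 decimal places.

104.82

(A₂/A₁)^0.31 = 4.23, so A₂/A₁ = 4.23^(1/0.31) = 4.23^3.226
ln(A₂/A₁) = ln 4.23 / 0.31 = 1.4422 / 0.31 = 4.6523
A₂/A₁ = e^4.6523 ≈ 104.8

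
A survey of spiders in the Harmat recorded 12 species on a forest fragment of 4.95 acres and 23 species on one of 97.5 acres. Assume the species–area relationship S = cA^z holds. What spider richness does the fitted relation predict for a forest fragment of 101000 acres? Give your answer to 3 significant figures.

105

z = ln(23/12) / ln(97.5/4.95) = 0.6506 / 2.9805 = 0.2183
c = 12 / 4.95^0.2183 = 12 / 1.418 = 8.464
S₃ = 8.464 × 101000^0.2183 = 8.464 × 12.37 ≈ 104.7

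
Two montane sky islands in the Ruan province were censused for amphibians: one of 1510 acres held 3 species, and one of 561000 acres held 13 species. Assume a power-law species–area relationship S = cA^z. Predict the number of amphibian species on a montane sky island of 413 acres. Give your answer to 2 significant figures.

2.2

z = ln(13/3) / ln(561000/1510) = 1.4663 / 5.9176 = 0.2478
c = 3 / 1510^0.2478 = 3 / 6.134 = 0.4891
S₃ = 0.4891 × 413^0.2478 = 0.4891 × 4.448 ≈ 2.176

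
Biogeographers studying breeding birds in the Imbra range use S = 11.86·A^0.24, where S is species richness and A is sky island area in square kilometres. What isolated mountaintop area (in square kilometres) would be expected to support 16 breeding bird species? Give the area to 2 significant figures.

16 = 11.86 × A^0.24  ⇒  A^0.24 = 16/11.86 = 1.349
ln A = ln(1.349) / 0.24 = 0.2994 / 0.24 = 1.2476
A = e^1.2476 ≈ 3.482 square kilometres

3.5 square kilometres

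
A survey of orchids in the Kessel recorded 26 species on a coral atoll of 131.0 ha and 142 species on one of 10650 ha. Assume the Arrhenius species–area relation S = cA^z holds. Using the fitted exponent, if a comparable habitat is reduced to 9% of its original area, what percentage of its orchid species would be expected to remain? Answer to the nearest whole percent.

z = ln(142/26) / ln(10650/131) = 1.6977 / 4.3981 = 0.3860
S_new/S_old = (A_new/A_old)^z = 0.09^0.3860 = exp(0.3860 × -2.4079) = 0.3948

39%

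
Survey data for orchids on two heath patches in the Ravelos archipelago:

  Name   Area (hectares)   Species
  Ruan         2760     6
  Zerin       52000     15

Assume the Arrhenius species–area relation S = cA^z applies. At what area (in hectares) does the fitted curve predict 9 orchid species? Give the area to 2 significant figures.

z = ln(15/6) / ln(52000/2760) = 0.9163 / 2.9360 = 0.3121
c = 6 / 2760^0.3121 = 6 / 11.85 = 0.5062
A = (9/0.5062)^(1/0.3121) ⇒ ln A = ln(17.78)/0.3121 = 9.2222
A = e^9.2222 ≈ 10119 hectares

10000 hectares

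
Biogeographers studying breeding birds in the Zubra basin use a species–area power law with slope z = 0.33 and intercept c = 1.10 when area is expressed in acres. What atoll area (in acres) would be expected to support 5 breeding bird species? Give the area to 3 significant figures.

5 = 1.1 × A^0.33  ⇒  A^0.33 = 5/1.1 = 4.545
ln A = ln(4.545) / 0.33 = 1.5141 / 0.33 = 4.5883
A = e^4.5883 ≈ 98.32 acres

98.3 acres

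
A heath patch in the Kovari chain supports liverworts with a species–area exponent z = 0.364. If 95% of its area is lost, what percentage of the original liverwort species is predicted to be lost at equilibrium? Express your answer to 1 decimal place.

S_new/S_old = (A_new/A_old)^z = 0.05^0.364
= exp(0.364 × ln 0.05) = exp(0.364 × -2.9957) = exp(-1.0904) ≈ 0.3361
Fraction lost = 1 − 0.3361 = 0.6639

66.4%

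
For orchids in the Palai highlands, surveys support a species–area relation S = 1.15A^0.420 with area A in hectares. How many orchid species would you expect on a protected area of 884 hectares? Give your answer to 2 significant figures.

S = 1.15 × 884^0.42
ln S = ln 1.15 + 0.42 × ln 884 = 0.1398 + 0.42 × 6.7845 = 2.9892
S = e^2.9892 ≈ 19.87

20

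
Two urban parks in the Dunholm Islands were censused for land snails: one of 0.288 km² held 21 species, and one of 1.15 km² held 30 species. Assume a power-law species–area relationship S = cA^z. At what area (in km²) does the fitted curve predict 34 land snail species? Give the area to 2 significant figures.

z = ln(30/21) / ln(1.15/0.288) = 0.3567 / 1.3846 = 0.2576
c = 21 / 0.288^0.2576 = 21 / 0.7257 = 28.94
A = (34/28.94)^(1/0.2576) ⇒ ln A = ln(1.175)/0.2576 = 0.6256
A = e^0.6256 ≈ 1.869 km²

1.9 km²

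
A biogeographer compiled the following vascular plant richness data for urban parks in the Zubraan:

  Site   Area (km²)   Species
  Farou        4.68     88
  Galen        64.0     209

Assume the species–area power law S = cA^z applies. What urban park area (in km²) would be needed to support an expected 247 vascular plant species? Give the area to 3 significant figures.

106 km²

z = ln(209/88) / ln(64/4.68) = 0.8650 / 2.6156 = 0.3307
c = 88 / 4.68^0.3307 = 88 / 1.666 = 52.82
A = (247/52.82)^(1/0.3307) ⇒ ln A = ln(4.676)/0.3307 = 4.6640
A = e^4.6640 ≈ 106.1 km²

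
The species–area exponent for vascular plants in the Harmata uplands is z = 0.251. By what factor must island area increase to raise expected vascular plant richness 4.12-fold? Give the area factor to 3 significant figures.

(A₂/A₁)^0.251 = 4.12, so A₂/A₁ = 4.12^(1/0.251) = 4.12^3.984
ln(A₂/A₁) = ln 4.12 / 0.251 = 1.4159 / 0.251 = 5.6408
A₂/A₁ = e^5.6408 ≈ 281.7

282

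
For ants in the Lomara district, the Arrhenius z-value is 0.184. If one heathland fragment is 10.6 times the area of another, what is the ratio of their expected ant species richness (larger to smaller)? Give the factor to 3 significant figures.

S₂/S₁ = (A₂/A₁)^z = 10.6^0.184
ln(S₂/S₁) = 0.184 × ln 10.6 = 0.184 × 2.3609 = 0.4344
S₂/S₁ = e^0.4344 ≈ 1.544

1.54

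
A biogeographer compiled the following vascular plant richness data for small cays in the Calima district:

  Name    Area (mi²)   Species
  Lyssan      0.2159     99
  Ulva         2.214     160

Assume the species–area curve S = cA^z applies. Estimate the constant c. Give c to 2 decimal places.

z = ln(S₂/S₁) / ln(A₂/A₁) = ln(160/99) / ln(2.214/0.2159) = 0.4801 / 2.3277 = 0.2062
c = S₁ / A₁^z = 99 / 0.2159^0.2062 = 99 / 0.729 = 135.8

135.81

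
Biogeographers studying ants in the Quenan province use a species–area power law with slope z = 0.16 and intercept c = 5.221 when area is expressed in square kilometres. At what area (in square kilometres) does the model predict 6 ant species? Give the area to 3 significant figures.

2.38 square kilometres

6 = 5.221 × A^0.16  ⇒  A^0.16 = 6/5.221 = 1.149
ln A = ln(1.149) / 0.16 = 0.1391 / 0.16 = 0.8692
A = e^0.8692 ≈ 2.385 square kilometres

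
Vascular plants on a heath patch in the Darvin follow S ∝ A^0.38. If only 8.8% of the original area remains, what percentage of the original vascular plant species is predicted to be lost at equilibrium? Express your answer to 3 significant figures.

S_new/S_old = (A_new/A_old)^z = 0.088^0.38
= exp(0.38 × ln 0.088) = exp(0.38 × -2.4304) = exp(-0.9236) ≈ 0.3971
Fraction lost = 1 − 0.3971 = 0.6029

60.3%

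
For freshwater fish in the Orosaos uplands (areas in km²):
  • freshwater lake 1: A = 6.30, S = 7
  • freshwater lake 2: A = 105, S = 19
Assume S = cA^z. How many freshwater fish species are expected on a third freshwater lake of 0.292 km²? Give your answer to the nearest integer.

z = ln(19/7) / ln(105/6.3) = 0.9985 / 2.8134 = 0.3549
c = 7 / 6.3^0.3549 = 7 / 1.922 = 3.642
S₃ = 3.642 × 0.292^0.3549 = 3.642 × 0.646 ≈ 2.353

2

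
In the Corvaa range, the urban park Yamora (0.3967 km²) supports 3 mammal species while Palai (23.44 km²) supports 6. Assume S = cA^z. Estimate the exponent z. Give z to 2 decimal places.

Taking logs: ln S = ln c + z ln A, so z = (ln S₂ − ln S₁)/(ln A₂ − ln A₁).
z = ln(6/3) / ln(23.44/0.3967) = ln(2) / ln(59.09) = 0.6931 / 4.0790 = 0.1699

0.17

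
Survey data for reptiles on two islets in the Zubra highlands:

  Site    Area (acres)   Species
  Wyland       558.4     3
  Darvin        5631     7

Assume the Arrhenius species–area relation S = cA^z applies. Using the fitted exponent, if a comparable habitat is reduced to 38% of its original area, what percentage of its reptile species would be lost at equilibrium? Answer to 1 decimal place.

z = ln(7/3) / ln(5631/558.4) = 0.8473 / 2.3110 = 0.3666
S_new/S_old = (A_new/A_old)^z = 0.38^0.3666 = exp(0.3666 × -0.9676) = 0.7013
Fraction lost = 1 − 0.7013 = 0.2987

29.9%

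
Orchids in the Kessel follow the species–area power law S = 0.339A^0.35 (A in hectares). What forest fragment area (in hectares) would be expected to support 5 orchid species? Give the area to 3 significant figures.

5 = 0.339 × A^0.35  ⇒  A^0.35 = 5/0.339 = 14.75
ln A = ln(14.75) / 0.35 = 2.6912 / 0.35 = 7.6891
A = e^7.6891 ≈ 2184 hectares

2180 hectares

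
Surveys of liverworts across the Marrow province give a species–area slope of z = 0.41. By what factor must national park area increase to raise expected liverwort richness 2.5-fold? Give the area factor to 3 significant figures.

(A₂/A₁)^0.41 = 2.5, so A₂/A₁ = 2.5^(1/0.41) = 2.5^2.439
ln(A₂/A₁) = ln 2.5 / 0.41 = 0.9163 / 0.41 = 2.2349
A₂/A₁ = e^2.2349 ≈ 9.345

9.35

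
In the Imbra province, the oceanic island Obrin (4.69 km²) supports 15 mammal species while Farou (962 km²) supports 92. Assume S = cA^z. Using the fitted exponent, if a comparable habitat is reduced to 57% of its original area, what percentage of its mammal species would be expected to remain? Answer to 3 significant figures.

82.6%

z = ln(92/15) / ln(962/4.69) = 1.8137 / 5.3236 = 0.3407
S_new/S_old = (A_new/A_old)^z = 0.57^0.3407 = exp(0.3407 × -0.5621) = 0.8257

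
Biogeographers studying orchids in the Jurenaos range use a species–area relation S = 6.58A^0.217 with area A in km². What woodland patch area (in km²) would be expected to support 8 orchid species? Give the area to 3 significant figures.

8 = 6.58 × A^0.217  ⇒  A^0.217 = 8/6.58 = 1.216
ln A = ln(1.216) / 0.217 = 0.1954 / 0.217 = 0.9005
A = e^0.9005 ≈ 2.461 km²

2.46 km²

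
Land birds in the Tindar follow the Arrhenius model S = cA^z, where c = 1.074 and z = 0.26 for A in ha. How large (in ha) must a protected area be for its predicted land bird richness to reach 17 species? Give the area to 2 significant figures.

17 = 1.074 × A^0.26  ⇒  A^0.26 = 17/1.074 = 15.83
ln A = ln(15.83) / 0.26 = 2.7618 / 0.26 = 10.6224
A = e^10.6224 ≈ 41044 ha

41000 ha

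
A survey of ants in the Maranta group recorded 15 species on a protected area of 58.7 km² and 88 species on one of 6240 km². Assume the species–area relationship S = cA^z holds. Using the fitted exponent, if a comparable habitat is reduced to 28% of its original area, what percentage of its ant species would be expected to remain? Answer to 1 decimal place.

z = ln(88/15) / ln(6240/58.7) = 1.7693 / 4.6663 = 0.3792
S_new/S_old = (A_new/A_old)^z = 0.28^0.3792 = exp(0.3792 × -1.2730) = 0.6171

61.7%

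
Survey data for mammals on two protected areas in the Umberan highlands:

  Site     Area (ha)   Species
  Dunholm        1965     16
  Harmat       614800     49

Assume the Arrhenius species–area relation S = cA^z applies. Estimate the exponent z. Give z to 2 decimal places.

0.19

Taking logs: ln S = ln c + z ln A, so z = (ln S₂ − ln S₁)/(ln A₂ − ln A₁).
z = ln(49/16) / ln(614800/1965) = ln(3.062) / ln(312.9) = 1.1192 / 5.7458 = 0.1948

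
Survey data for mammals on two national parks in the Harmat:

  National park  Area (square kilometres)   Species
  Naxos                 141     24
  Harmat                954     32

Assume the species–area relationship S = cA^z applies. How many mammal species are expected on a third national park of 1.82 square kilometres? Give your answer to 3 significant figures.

z = ln(32/24) / ln(954/141) = 0.2877 / 1.9119 = 0.1505
c = 24 / 141^0.1505 = 24 / 2.106 = 11.4
S₃ = 11.4 × 1.82^0.1505 = 11.4 × 1.094 ≈ 12.47

12.5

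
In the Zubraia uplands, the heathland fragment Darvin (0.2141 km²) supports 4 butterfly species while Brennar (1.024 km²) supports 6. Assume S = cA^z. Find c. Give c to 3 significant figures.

5.96

z = ln(S₂/S₁) / ln(A₂/A₁) = ln(6/4) / ln(1.024/0.2141) = 0.4055 / 1.5650 = 0.2591
c = S₁ / A₁^z = 4 / 0.2141^0.2591 = 4 / 0.6708 = 5.963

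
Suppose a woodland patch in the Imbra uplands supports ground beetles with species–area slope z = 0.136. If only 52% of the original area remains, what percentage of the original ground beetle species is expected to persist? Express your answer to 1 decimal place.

S_new/S_old = (A_new/A_old)^z = 0.52^0.136
= exp(0.136 × ln 0.52) = exp(0.136 × -0.6539) = exp(-0.0889) ≈ 0.9149

91.5%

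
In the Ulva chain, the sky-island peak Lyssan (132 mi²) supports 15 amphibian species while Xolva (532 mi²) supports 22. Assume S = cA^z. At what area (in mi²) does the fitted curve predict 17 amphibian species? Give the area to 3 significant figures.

z = ln(22/15) / ln(532/132) = 0.3830 / 1.3938 = 0.2748
c = 15 / 132^0.2748 = 15 / 3.825 = 3.921
A = (17/3.921)^(1/0.2748) ⇒ ln A = ln(4.335)/0.2748 = 5.3383
A = e^5.3383 ≈ 208.2 mi²

208 mi²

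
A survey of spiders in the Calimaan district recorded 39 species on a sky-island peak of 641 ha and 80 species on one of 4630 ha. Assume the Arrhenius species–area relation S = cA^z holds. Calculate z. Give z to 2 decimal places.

Taking logs: ln S = ln c + z ln A, so z = (ln S₂ − ln S₁)/(ln A₂ − ln A₁).
z = ln(80/39) / ln(4630/641) = ln(2.051) / ln(7.223) = 0.7185 / 1.9773 = 0.3634

0.36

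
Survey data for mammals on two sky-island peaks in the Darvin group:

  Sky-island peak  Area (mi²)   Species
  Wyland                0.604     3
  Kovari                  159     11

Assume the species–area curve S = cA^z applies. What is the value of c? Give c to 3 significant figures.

z = ln(S₂/S₁) / ln(A₂/A₁) = ln(11/3) / ln(159/0.604) = 1.2993 / 5.5731 = 0.2331
c = S₁ / A₁^z = 3 / 0.604^0.2331 = 3 / 0.8891 = 3.374

3.37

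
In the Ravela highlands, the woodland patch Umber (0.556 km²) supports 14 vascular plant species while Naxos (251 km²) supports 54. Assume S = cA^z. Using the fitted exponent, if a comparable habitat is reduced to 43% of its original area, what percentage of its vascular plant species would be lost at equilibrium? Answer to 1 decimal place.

17.0%

z = ln(54/14) / ln(251/0.556) = 1.3499 / 6.1124 = 0.2208
S_new/S_old = (A_new/A_old)^z = 0.43^0.2208 = exp(0.2208 × -0.8440) = 0.8299
Fraction lost = 1 − 0.8299 = 0.1701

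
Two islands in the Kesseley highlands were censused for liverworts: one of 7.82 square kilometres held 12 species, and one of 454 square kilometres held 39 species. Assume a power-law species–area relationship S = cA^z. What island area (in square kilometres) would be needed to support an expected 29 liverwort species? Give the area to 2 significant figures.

160 square kilometres

z = ln(39/12) / ln(454/7.82) = 1.1787 / 4.0614 = 0.2902
c = 12 / 7.82^0.2902 = 12 / 1.816 = 6.606
A = (29/6.606)^(1/0.2902) ⇒ ln A = ln(4.39)/0.2902 = 5.0972
A = e^5.0972 ≈ 163.6 square kilometres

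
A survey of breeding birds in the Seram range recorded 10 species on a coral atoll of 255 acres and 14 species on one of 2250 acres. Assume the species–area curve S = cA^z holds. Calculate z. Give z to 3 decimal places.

0.155

Taking logs: ln S = ln c + z ln A, so z = (ln S₂ − ln S₁)/(ln A₂ − ln A₁).
z = ln(14/10) / ln(2250/255) = ln(1.4) / ln(8.824) = 0.3365 / 2.1774 = 0.1545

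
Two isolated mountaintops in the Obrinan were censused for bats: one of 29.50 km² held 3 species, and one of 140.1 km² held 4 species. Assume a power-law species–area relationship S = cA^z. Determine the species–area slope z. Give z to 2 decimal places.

0.18

Taking logs: ln S = ln c + z ln A, so z = (ln S₂ − ln S₁)/(ln A₂ − ln A₁).
z = ln(4/3) / ln(140.1/29.5) = ln(1.333) / ln(4.749) = 0.2877 / 1.5580 = 0.1847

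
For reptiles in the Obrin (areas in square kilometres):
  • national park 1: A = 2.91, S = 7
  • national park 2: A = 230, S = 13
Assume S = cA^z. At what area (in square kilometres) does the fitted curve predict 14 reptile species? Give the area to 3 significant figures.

z = ln(13/7) / ln(230/2.91) = 0.6190 / 4.3699 = 0.1417
c = 7 / 2.91^0.1417 = 7 / 1.163 = 6.017
A = (14/6.017)^(1/0.1417) ⇒ ln A = ln(2.327)/0.1417 = 5.9612
A = e^5.9612 ≈ 388.1 square kilometres

388 square kilometres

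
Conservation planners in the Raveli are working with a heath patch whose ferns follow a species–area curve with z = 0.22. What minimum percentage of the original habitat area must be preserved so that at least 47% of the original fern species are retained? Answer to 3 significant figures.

Need (A_new/A_old)^0.22 = 0.47, so A_new/A_old = 0.47^(1/0.22) = 0.47^4.545
ln(A_new/A_old) = ln 0.47 / 0.22 = -0.7550 / 0.22 = -3.4319
A_new/A_old = e^-3.4319 ≈ 0.03232

3.23%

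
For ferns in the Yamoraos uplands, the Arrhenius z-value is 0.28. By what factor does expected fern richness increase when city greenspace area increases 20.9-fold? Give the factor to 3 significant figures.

2.34

S₂/S₁ = (A₂/A₁)^z = 20.9^0.28
ln(S₂/S₁) = 0.28 × ln 20.9 = 0.28 × 3.0397 = 0.8511
S₂/S₁ = e^0.8511 ≈ 2.342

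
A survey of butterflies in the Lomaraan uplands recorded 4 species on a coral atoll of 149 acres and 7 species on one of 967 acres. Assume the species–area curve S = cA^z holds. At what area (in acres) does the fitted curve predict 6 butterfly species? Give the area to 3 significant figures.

578 acres

z = ln(7/4) / ln(967/149) = 0.5596 / 1.8703 = 0.2992
c = 4 / 149^0.2992 = 4 / 4.47 = 0.895
A = (6/0.895)^(1/0.2992) ⇒ ln A = ln(6.704)/0.2992 = 6.3590
A = e^6.3590 ≈ 577.7 acres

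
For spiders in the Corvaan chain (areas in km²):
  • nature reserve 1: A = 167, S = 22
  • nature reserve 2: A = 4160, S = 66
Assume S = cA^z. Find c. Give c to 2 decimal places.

z = ln(S₂/S₁) / ln(A₂/A₁) = ln(66/22) / ln(4160/167) = 1.0986 / 3.2153 = 0.3417
c = S₁ / A₁^z = 22 / 167^0.3417 = 22 / 5.747 = 3.828

3.83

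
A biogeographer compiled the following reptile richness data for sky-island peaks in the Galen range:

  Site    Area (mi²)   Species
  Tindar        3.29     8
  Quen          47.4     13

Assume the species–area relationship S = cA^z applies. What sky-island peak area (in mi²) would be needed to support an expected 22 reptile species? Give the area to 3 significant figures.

854 mi²

z = ln(13/8) / ln(47.4/3.29) = 0.4855 / 2.6677 = 0.1820
c = 8 / 3.29^0.1820 = 8 / 1.242 = 6.441
A = (22/6.441)^(1/0.1820) ⇒ ln A = ln(3.416)/0.1820 = 6.7494
A = e^6.7494 ≈ 853.5 mi²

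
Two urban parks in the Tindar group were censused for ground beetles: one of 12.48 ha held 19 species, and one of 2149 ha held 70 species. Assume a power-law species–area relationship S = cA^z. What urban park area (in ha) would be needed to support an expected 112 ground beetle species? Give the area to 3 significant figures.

z = ln(70/19) / ln(2149/12.48) = 1.3041 / 5.1486 = 0.2533
c = 19 / 12.48^0.2533 = 19 / 1.895 = 10.03
A = (112/10.03)^(1/0.2533) ⇒ ln A = ln(11.17)/0.2533 = 9.5284
A = e^9.5284 ≈ 13745 ha

13700 ha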